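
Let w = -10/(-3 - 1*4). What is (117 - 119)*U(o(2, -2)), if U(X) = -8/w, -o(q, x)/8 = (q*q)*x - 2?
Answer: 56/5 ≈ 11.200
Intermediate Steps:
w = 10/7 (w = -10/(-3 - 4) = -10/(-7) = -10*(-1/7) = 10/7 ≈ 1.4286)
o(q, x) = 16 - 8*x*q**2 (o(q, x) = -8*((q*q)*x - 2) = -8*(q**2*x - 2) = -8*(x*q**2 - 2) = -8*(-2 + x*q**2) = 16 - 8*x*q**2)
U(X) = -28/5 (U(X) = -8/10/7 = -8*7/10 = -28/5)
(117 - 119)*U(o(2, -2)) = (117 - 119)*(-28/5) = -2*(-28/5) = 56/5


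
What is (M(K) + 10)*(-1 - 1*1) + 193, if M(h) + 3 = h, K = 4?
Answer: 171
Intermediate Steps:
M(h) = -3 + h
(M(K) + 10)*(-1 - 1*1) + 193 = ((-3 + 4) + 10)*(-1 - 1*1) + 193 = (1 + 10)*(-1 - 1) + 193 = 11*(-2) + 193 = -22 + 193 = 171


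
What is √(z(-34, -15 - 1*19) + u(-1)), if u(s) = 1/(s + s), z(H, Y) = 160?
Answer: √638/2 ≈ 12.629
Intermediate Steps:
u(s) = 1/(2*s)
√(z(-34, -15 - 1*19) + u(-1)) = √(160 + (½)/(-1)) = √(160 + (½)*(-1)) = √(160 - ½) = √(319/2) = √638/2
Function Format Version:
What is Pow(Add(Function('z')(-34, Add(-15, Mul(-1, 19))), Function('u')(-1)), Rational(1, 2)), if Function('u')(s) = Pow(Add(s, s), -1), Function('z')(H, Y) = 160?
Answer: Mul(Rational(1, 2), Pow(638, Rational(1, 2))) ≈ 12.629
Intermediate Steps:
Function('u')(s) = Mul(Rational(1, 2), Pow(s, -1)) (Function('u')(s) = Pow(Mul(2, s), -1) = Mul(Rational(1, 2), Pow(s, -1)))
Pow(Add(Function('z')(-34, Add(-15, Mul(-1, 19))), Function('u')(-1)), Rational(1, 2)) = Pow(Add(160, Mul(Rational(1, 2), Pow(-1, -1))), Rational(1, 2)) = Pow(Add(160, Mul(Rational(1, 2), -1)), Rational(1, 2)) = Pow(Add(160, Rational(-1, 2)), Rational(1, 2)) = Pow(Rational(319, 2), Rational(1, 2)) = Mul(Rational(1, 2), Pow(638, Rational(1, 2)))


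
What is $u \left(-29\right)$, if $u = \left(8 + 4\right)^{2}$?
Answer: $-4176$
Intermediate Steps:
$u = 144$ ($u = 12^{2} = 144$)
$u \left(-29\right) = 144 \left(-29\right) = -4176$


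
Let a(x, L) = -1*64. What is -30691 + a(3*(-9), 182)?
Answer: -30755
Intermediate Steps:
a(x, L) = -64
-30691 + a(3*(-9), 182) = -30691 - 64 = -30755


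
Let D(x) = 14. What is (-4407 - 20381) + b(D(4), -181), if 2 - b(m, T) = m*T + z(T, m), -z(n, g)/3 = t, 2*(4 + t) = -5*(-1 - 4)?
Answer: -44453/2 ≈ -22227.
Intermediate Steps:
t = 17/2 (t = -4 + (-5*(-1 - 4))/2 = -4 + (-5*(-5))/2 = -4 + (½)*25 = -4 + 25/2 = 17/2 ≈ 8.5000)
z(n, g) = -51/2 (z(n, g) = -3*17/2 = -51/2)
b(m, T) = 55/2 - T*m (b(m, T) = 2 - (m*T - 51/2) = 2 - (T*m - 51/2) = 2 - (-51/2 + T*m) = 2 + (51/2 - T*m) = 55/2 - T*m)
(-4407 - 20381) + b(D(4), -181) = (-4407 - 20381) + (55/2 - 1*(-181)*14) = -24788 + (55/2 + 2534) = -24788 + 5123/2 = -44453/2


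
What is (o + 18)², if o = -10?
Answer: 64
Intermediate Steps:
(o + 18)² = (-10 + 18)² = 8² = 64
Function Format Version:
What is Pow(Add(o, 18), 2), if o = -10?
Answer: 64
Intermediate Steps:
Pow(Add(o, 18), 2) = Pow(Add(-10, 18), 2) = Pow(8, 2) = 64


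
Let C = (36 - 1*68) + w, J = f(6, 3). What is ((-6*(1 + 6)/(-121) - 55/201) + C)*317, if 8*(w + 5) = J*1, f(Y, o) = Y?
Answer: -1115648849/97284 ≈ -11468.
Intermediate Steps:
J = 6
w = -17/4 (w = -5 + (6*1)/8 = -5 + (1/8)*6 = -5 + 3/4 = -17/4 ≈ -4.2500)
C = -145/4 (C = (36 - 1*68) - 17/4 = (36 - 68) - 17/4 = -32 - 17/4 = -145/4 ≈ -36.250)
((-6*(1 + 6)/(-121) - 55/201) + C)*317 = ((-6*(1 + 6)/(-121) - 55/201) - 145/4)*317 = ((-6*7*(-1/121) - 55*1/201) - 145/4)*317 = ((-42*(-1/121) - 55/201) - 145/4)*317 = ((42/121 - 55/201) - 145/4)*317 = (1787/24321 - 145/4)*317 = -3519397/97284*317 = -1115648849/97284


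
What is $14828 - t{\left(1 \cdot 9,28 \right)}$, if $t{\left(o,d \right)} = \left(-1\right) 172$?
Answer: $15000$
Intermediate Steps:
$t{\left(o,d \right)} = -172$
$14828 - t{\left(1 \cdot 9,28 \right)} = 14828 - -172 = 14828 + 172 = 15000$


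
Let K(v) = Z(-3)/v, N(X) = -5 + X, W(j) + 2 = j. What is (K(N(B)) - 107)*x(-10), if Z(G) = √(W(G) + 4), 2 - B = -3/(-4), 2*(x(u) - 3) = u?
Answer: 214 + 8*I/15 ≈ 214.0 + 0.53333*I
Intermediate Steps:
x(u) = 3 + u/2
B = 5/4 (B = 2 - (-3)/(-4) = 2 - (-3)*(-1)/4 = 2 - 1*¾ = 2 - ¾ = 5/4 ≈ 1.2500)
W(j) = -2 + j
Z(G) = √(2 + G) (Z(G) = √((-2 + G) + 4) = √(2 + G))
K(v) = I/v (K(v) = √(2 - 3)/v = √(-1)/v = I/v)
(K(N(B)) - 107)*x(-10) = (I/(-5 + 5/4) - 107)*(3 + (½)*(-10)) = (I/(-15/4) - 107)*(3 - 5) = (I*(-4/15) - 107)*(-2) = (-4*I/15 - 107)*(-2) = (-107 - 4*I/15)*(-2) = 214 + 8*I/15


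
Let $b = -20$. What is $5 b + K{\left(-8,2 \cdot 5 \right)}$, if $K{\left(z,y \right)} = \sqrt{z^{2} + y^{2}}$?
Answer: $-100 + 2 \sqrt{41} \approx -87.194$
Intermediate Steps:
$K{\left(z,y \right)} = \sqrt{y^{2} + z^{2}}$
$5 b + K{\left(-8,2 \cdot 5 \right)} = 5 \left(-20\right) + \sqrt{\left(2 \cdot 5\right)^{2} + \left(-8\right)^{2}} = -100 + \sqrt{10^{2} + 64} = -100 + \sqrt{100 + 64} = -100 + \sqrt{164} = -100 + 2 \sqrt{41}$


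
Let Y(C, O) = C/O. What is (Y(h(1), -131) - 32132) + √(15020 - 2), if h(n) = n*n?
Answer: -4209293/131 + √15018 ≈ -32009.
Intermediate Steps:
h(n) = n²
(Y(h(1), -131) - 32132) + √(15020 - 2) = (1²/(-131) - 32132) + √(15020 - 2) = (1*(-1/131) - 32132) + √15018 = (-1/131 - 32132) + √15018 = -4209293/131 + √15018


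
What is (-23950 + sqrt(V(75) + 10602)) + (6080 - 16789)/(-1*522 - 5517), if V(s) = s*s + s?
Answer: -144623341/6039 + sqrt(16302) ≈ -23821.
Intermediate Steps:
V(s) = s + s**2 (V(s) = s**2 + s = s + s**2)
(-23950 + sqrt(V(75) + 10602)) + (6080 - 16789)/(-1*522 - 5517) = (-23950 + sqrt(75*(1 + 75) + 10602)) + (6080 - 16789)/(-1*522 - 5517) = (-23950 + sqrt(75*76 + 10602)) - 10709/(-522 - 5517) = (-23950 + sqrt(5700 + 10602)) - 10709/(-6039) = (-23950 + sqrt(16302)) - 10709*(-1/6039) = (-23950 + sqrt(16302)) + 10709/6039 = -144623341/6039 + sqrt(16302)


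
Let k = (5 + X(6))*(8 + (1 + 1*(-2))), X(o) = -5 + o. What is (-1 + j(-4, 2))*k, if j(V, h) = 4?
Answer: 126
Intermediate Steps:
k = 42 (k = (5 + (-5 + 6))*(8 + (1 + 1*(-2))) = (5 + 1)*(8 + (1 - 2)) = 6*(8 - 1) = 6*7 = 42)
(-1 + j(-4, 2))*k = (-1 + 4)*42 = 3*42 = 126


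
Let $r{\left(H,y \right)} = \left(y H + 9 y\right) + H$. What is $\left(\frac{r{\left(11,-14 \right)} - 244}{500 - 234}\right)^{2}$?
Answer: $\frac{729}{196} \approx 3.7194$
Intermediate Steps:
$r{\left(H,y \right)} = H + 9 y + H y$ ($r{\left(H,y \right)} = \left(H y + 9 y\right) + H = \left(9 y + H y\right) + H = H + 9 y + H y$)
$\left(\frac{r{\left(11,-14 \right)} - 244}{500 - 234}\right)^{2} = \left(\frac{\left(11 + 9 \left(-14\right) + 11 \left(-14\right)\right) - 244}{500 - 234}\right)^{2} = \left(\frac{\left(11 - 126 - 154\right) - 244}{266}\right)^{2} = \left(\left(-269 - 244\right) \frac{1}{266}\right)^{2} = \left(\left(-513\right) \frac{1}{266}\right)^{2} = \left(- \frac{27}{14}\right)^{2} = \frac{729}{196}$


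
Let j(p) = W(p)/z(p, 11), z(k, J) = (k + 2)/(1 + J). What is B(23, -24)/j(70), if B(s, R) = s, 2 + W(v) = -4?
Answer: -23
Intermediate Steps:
z(k, J) = (2 + k)/(1 + J)
W(v) = -6 (W(v) = -2 - 4 = -6)
j(p) = -6/(1/6 + p/12) (j(p) = -6*(1 + 11)/(2 + p) = -6*12/(2 + p) = -6/(1/6 + p/12))
B(23, -24)/j(70) = 23/((-72/(2 + 70))) = 23/((-72/72)) = 23/((-72*1/72)) = 23/(-1) = 23*(-1) = -23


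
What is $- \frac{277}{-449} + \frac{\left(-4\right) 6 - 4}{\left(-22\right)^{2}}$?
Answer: $\frac{30374}{54329} \approx 0.55908$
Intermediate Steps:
$- \frac{277}{-449} + \frac{\left(-4\right) 6 - 4}{\left(-22\right)^{2}} = \left(-277\right) \left(- \frac{1}{449}\right) + \frac{-24 - 4}{484} = \frac{277}{449} - \frac{7}{121} = \frac{30374}{54329}$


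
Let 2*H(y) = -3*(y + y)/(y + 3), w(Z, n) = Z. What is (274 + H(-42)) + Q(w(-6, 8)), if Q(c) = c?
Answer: 3442/13 ≈ 264.77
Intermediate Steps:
H(y) = -3*y/(3 + y) (H(y) = (-3*(y + y)/(y + 3))/2 = (-3*2*y/(3 + y))/2 = (-6*y/(3 + y))/2 = -3*y/(3 + y))
(274 + H(-42)) + Q(w(-6, 8)) = (274 - 3*(-42)/(3 - 42)) - 6 = (274 - 3*(-42)/(-39)) - 6 = (274 - 3*(-42)*(-1/39)) - 6 = (274 - 42/13) - 6 = 3520/13 - 6 = 3442/13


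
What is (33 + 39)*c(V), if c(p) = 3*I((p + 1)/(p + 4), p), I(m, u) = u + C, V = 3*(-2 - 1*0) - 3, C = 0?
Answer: -1944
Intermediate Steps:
V = -9 (V = 3*(-2 + 0) - 3 = 3*(-2) - 3 = -6 - 3 = -9)
I(m, u) = u (I(m, u) = u + 0 = u)
c(p) = 3*p
(33 + 39)*c(V) = (33 + 39)*(3*(-9)) = 72*(-27) = -1944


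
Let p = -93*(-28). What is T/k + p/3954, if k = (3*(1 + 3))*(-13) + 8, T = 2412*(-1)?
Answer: 413435/24383 ≈ 16.956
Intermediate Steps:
T = -2412
k = -148 (k = (3*4)*(-13) + 8 = 12*(-13) + 8 = -156 + 8 = -148)
p = 2604
T/k + p/3954 = -2412/(-148) + 2604/3954 = -2412*(-1/148) + 2604*(1/3954) = 603/37 + 434/659 = 413435/24383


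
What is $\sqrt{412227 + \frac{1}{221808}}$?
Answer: $\frac{\sqrt{1267566821078871}}{55452} \approx 642.05$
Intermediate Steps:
$\sqrt{412227 + \frac{1}{221808}} = \sqrt{\frac{91435246417}{221808}} = \frac{\sqrt{1267566821078871}}{55452}$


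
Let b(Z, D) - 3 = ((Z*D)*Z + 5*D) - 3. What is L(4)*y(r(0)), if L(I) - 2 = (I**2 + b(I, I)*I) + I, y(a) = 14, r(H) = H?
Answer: 5012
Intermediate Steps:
b(Z, D) = 5*D + D*Z**2 (b(Z, D) = 3 + (((Z*D)*Z + 5*D) - 3) = 3 + (((D*Z)*Z + 5*D) - 3) = 3 + ((D*Z**2 + 5*D) - 3) = 3 + ((5*D + D*Z**2) - 3) = 3 + (-3 + 5*D + D*Z**2) = 5*D + D*Z**2)
L(I) = 2 + I + I**2 + I**2*(5 + I**2) (L(I) = 2 + ((I**2 + (I*(5 + I**2))*I) + I) = 2 + ((I**2 + I**2*(5 + I**2)) + I) = 2 + (I + I**2 + I**2*(5 + I**2)) = 2 + I + I**2 + I**2*(5 + I**2))
L(4)*y(r(0)) = (2 + 4 + 4**4 + 6*4**2)*14 = (2 + 4 + 256 + 6*16)*14 = (2 + 4 + 256 + 96)*14 = 358*14 = 5012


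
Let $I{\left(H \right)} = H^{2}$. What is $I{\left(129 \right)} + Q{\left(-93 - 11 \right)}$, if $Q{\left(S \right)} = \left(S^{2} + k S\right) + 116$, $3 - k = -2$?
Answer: $27053$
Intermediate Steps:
$k = 5$ ($k = 3 - -2 = 3 + 2 = 5$)
$Q{\left(S \right)} = 116 + S^{2} + 5 S$ ($Q{\left(S \right)} = \left(S^{2} + 5 S\right) + 116 = 116 + S^{2} + 5 S$)
$I{\left(129 \right)} + Q{\left(-93 - 11 \right)} = 129^{2} + \left(116 + \left(-93 - 11\right)^{2} + 5 \left(-93 - 11\right)\right) = 16641 + \left(116 + \left(-104\right)^{2} + 5 \left(-104\right)\right) = 16641 + \left(116 + 10816 - 520\right) = 16641 + 10412 = 27053$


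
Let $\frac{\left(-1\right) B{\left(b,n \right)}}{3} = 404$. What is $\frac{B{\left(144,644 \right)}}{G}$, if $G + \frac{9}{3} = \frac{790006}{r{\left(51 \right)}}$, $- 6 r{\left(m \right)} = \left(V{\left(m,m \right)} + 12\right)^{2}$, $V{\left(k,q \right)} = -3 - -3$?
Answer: $\frac{14544}{395039} \approx 0.036817$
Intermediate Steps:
$V{\left(k,q \right)} = 0$ ($V{\left(k,q \right)} = -3 + 3 = 0$)
$r{\left(m \right)} = -24$ ($r{\left(m \right)} = - \frac{\left(0 + 12\right)^{2}}{6} = - \frac{12^{2}}{6} = \left(- \frac{1}{6}\right) 144 = -24$)
$B{\left(b,n \right)} = -1212$ ($B{\left(b,n \right)} = \left(-3\right) 404 = -1212$)
$G = - \frac{395039}{12}$ ($G = -3 + \frac{790006}{-24} = -3 + 790006 \left(- \frac{1}{24}\right) = -3 - \frac{395003}{12} = - \frac{395039}{12} \approx -32920.0$)
$\frac{B{\left(144,644 \right)}}{G} = - \frac{1212}{- \frac{395039}{12}} = \left(-1212\right) \left(- \frac{12}{395039}\right) = \frac{14544}{395039}$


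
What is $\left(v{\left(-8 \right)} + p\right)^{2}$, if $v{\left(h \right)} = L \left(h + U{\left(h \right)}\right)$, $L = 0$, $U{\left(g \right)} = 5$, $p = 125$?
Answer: $15625$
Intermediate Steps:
$v{\left(h \right)} = 0$ ($v{\left(h \right)} = 0 \left(h + 5\right) = 0 \left(5 + h\right) = 0$)
$\left(v{\left(-8 \right)} + p\right)^{2} = \left(0 + 125\right)^{2} = 125^{2} = 15625$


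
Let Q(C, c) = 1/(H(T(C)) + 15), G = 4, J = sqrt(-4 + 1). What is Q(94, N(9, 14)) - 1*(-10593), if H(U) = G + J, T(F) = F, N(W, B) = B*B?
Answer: 3855871/364 - I*sqrt(3)/364 ≈ 10593.0 - 0.0047584*I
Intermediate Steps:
J = I*sqrt(3) (J = sqrt(-3) = I*sqrt(3) ≈ 1.732*I)
N(W, B) = B**2
H(U) = 4 + I*sqrt(3)
Q(C, c) = 1/(19 + I*sqrt(3)) (Q(C, c) = 1/((4 + I*sqrt(3)) + 15) = 1/(19 + I*sqrt(3)))
Q(94, N(9, 14)) - 1*(-10593) = (19/364 - I*sqrt(3)/364) - 1*(-10593) = (19/364 - I*sqrt(3)/364) + 10593 = 3855871/364 - I*sqrt(3)/364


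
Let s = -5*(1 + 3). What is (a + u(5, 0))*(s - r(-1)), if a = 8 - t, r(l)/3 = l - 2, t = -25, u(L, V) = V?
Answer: -363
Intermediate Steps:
s = -20 (s = -5*4 = -20)
r(l) = -6 + 3*l (r(l) = 3*(l - 2) = 3*(-2 + l) = -6 + 3*l)
a = 33 (a = 8 - 1*(-25) = 8 + 25 = 33)
(a + u(5, 0))*(s - r(-1)) = (33 + 0)*(-20 - (-6 + 3*(-1))) = 33*(-20 - (-6 - 3)) = 33*(-20 - 1*(-9)) = 33*(-20 + 9) = 33*(-11) = -363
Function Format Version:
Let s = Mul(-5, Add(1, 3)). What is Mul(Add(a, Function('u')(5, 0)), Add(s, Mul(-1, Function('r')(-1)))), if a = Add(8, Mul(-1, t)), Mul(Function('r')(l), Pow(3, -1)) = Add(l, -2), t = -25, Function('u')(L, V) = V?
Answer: -363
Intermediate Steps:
s = -20 (s = Mul(-5, 4) = -20)
Function('r')(l) = Add(-6, Mul(3, l)) (Function('r')(l) = Mul(3, Add(l, -2)) = Mul(3, Add(-2, l)) = Add(-6, Mul(3, l)))
a = 33 (a = Add(8, Mul(-1, -25)) = Add(8, 25) = 33)
Mul(Add(a, Function('u')(5, 0)), Add(s, Mul(-1, Function('r')(-1)))) = Mul(Add(33, 0), Add(-20, Mul(-1, Add(-6, Mul(3, -1))))) = Mul(33, Add(-20, Mul(-1, Add(-6, -3)))) = Mul(33, Add(-20, Mul(-1, -9))) = Mul(33, Add(-20, 9)) = Mul(33, -11) = -363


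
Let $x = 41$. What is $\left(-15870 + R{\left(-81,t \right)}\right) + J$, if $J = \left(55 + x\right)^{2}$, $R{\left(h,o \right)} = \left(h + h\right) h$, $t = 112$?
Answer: $6468$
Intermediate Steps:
$R{\left(h,o \right)} = 2 h^{2}$ ($R{\left(h,o \right)} = 2 h h = 2 h^{2}$)
$J = 9216$ ($J = \left(55 + 41\right)^{2} = 96^{2} = 9216$)
$\left(-15870 + R{\left(-81,t \right)}\right) + J = \left(-15870 + 2 \left(-81\right)^{2}\right) + 9216 = \left(-15870 + 2 \cdot 6561\right) + 9216 = \left(-15870 + 13122\right) + 9216 = -2748 + 9216 = 6468$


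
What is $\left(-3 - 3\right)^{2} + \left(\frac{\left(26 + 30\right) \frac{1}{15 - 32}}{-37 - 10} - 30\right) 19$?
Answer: $- \frac{425602}{799} \approx -532.67$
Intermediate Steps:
$\left(-3 - 3\right)^{2} + \left(\frac{\left(26 + 30\right) \frac{1}{15 - 32}}{-37 - 10} - 30\right) 19 = \left(-6\right)^{2} + \left(\frac{56 \frac{1}{-17}}{-37 - 10} - 30\right) 19 = 36 + \left(\frac{56 \left(- \frac{1}{17}\right)}{-47} - 30\right) 19 = 36 + \left(\left(- \frac{56}{17}\right) \left(- \frac{1}{47}\right) - 30\right) 19 = 36 + \left(\frac{56}{799} - 30\right) 19 = 36 - \frac{454366}{799} = - \frac{425602}{799}$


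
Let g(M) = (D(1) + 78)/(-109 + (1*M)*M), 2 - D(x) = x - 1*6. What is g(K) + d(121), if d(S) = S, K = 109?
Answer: 1424497/11772 ≈ 121.01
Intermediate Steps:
D(x) = 8 - x (D(x) = 2 - (x - 1*6) = 2 - (x - 6) = 2 - (-6 + x) = 2 + (6 - x) = 8 - x)
g(M) = 85/(-109 + M²) (g(M) = ((8 - 1*1) + 78)/(-109 + (1*M)*M) = ((8 - 1) + 78)/(-109 + M*M) = (7 + 78)/(-109 + M²) = 85/(-109 + M²))
g(K) + d(121) = 85/(-109 + 109²) + 121 = 85/(-109 + 11881) + 121 = 85/11772 + 121 = 1424497/11772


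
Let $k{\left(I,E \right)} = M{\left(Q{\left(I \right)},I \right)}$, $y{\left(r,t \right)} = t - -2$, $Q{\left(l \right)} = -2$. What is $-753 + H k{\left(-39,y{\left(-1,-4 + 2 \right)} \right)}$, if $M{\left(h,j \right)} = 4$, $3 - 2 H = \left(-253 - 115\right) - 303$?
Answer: $595$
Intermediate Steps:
$H = 337$ ($H = \frac{3}{2} - \frac{\left(-253 - 115\right) - 303}{2} = \frac{3}{2} - \frac{-368 - 303}{2} = \frac{3}{2} - - \frac{671}{2} = \frac{3}{2} + \frac{671}{2} = 337$)
$y{\left(r,t \right)} = 2 + t$ ($y{\left(r,t \right)} = t + 2 = 2 + t$)
$k{\left(I,E \right)} = 4$
$-753 + H k{\left(-39,y{\left(-1,-4 + 2 \right)} \right)} = -753 + 337 \cdot 4 = -753 + 1348 = 595$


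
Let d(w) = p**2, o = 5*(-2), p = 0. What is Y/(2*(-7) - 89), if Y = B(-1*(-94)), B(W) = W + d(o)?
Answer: -94/103 ≈ -0.91262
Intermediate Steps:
o = -10
d(w) = 0 (d(w) = 0**2 = 0)
B(W) = W (B(W) = W + 0 = W)
Y = 94 (Y = -1*(-94) = 94)
Y/(2*(-7) - 89) = 94/(2*(-7) - 89) = 94/(-14 - 89) = 94/(-103) = 94*(-1/103) = -94/103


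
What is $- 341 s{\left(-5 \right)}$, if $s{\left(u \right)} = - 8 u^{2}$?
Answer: $68200$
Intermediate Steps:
$- 341 s{\left(-5 \right)} = - 341 \left(- 8 \left(-5\right)^{2}\right) = - 341 \left(\left(-8\right) 25\right) = \left(-341\right) \left(-200\right) = 68200$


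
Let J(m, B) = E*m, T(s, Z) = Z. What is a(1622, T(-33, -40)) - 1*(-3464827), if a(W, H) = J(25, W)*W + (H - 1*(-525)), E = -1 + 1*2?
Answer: 3505862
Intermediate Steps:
E = 1 (E = -1 + 2 = 1)
J(m, B) = m (J(m, B) = 1*m = m)
a(W, H) = 525 + H + 25*W (a(W, H) = 25*W + (H - 1*(-525)) = 25*W + (H + 525) = 25*W + (525 + H) = 525 + H + 25*W)
a(1622, T(-33, -40)) - 1*(-3464827) = (525 - 40 + 25*1622) - 1*(-3464827) = (525 - 40 + 40550) + 3464827 = 41035 + 3464827 = 3505862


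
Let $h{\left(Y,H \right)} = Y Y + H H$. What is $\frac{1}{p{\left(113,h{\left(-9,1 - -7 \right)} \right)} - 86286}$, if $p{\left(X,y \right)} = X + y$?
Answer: $- \frac{1}{86028} \approx -1.1624 \cdot 10^{-5}$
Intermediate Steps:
$h{\left(Y,H \right)} = H^{2} + Y^{2}$ ($h{\left(Y,H \right)} = Y^{2} + H^{2} = H^{2} + Y^{2}$)
$\frac{1}{p{\left(113,h{\left(-9,1 - -7 \right)} \right)} - 86286} = \frac{1}{\left(113 + \left(\left(1 - -7\right)^{2} + \left(-9\right)^{2}\right)\right) - 86286} = \frac{1}{\left(113 + \left(\left(1 + 7\right)^{2} + 81\right)\right) - 86286} = \frac{1}{\left(113 + \left(8^{2} + 81\right)\right) - 86286} = \frac{1}{\left(113 + \left(64 + 81\right)\right) - 86286} = \frac{1}{\left(113 + 145\right) - 86286} = \frac{1}{258 - 86286} = \frac{1}{-86028} = - \frac{1}{86028}$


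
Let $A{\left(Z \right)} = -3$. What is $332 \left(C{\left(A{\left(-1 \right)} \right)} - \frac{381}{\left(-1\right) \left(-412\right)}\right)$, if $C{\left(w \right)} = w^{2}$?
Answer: $\frac{276141}{103} \approx 2681.0$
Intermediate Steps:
$332 \left(C{\left(A{\left(-1 \right)} \right)} - \frac{381}{\left(-1\right) \left(-412\right)}\right) = 332 \left(\left(-3\right)^{2} - \frac{381}{\left(-1\right) \left(-412\right)}\right) = 332 \left(9 - \frac{381}{412}\right) = 332 \cdot \frac{3327}{412} = \frac{276141}{103}$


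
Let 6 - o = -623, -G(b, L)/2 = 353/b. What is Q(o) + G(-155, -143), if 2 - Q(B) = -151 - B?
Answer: 121916/155 ≈ 786.55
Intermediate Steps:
G(b, L) = -706/b
o = 629 (o = 6 - 1*(-623) = 6 + 623 = 629)
Q(B) = 153 + B (Q(B) = 2 - (-151 - B) = 2 + (151 + B) = 153 + B)
Q(o) + G(-155, -143) = (153 + 629) - 706/(-155) = 782 - 706*(-1/155) = 782 + 706/155 = 121916/155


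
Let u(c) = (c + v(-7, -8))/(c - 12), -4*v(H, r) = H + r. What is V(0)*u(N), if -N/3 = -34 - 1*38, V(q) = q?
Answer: 0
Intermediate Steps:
v(H, r) = -H/4 - r/4 (v(H, r) = -(H + r)/4 = -H/4 - r/4)
N = 216 (N = -3*(-34 - 1*38) = -3*(-34 - 38) = -3*(-72) = 216)
u(c) = (15/4 + c)/(-12 + c) (u(c) = (c + (-¼*(-7) - ¼*(-8)))/(c - 12) = (c + (7/4 + 2))/(-12 + c) = (c + 15/4)/(-12 + c) = (15/4 + c)/(-12 + c))
V(0)*u(N) = 0*((15/4 + 216)/(-12 + 216)) = 0*((879/4)/204) = 0*((1/204)*(879/4)) = 0*(293/272) = 0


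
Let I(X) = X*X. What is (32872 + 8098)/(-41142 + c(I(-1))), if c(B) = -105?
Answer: -40970/41247 ≈ -0.99328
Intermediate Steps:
I(X) = X²
(32872 + 8098)/(-41142 + c(I(-1))) = (32872 + 8098)/(-41142 - 105) = 40970/(-41247) = 40970*(-1/41247) = -40970/41247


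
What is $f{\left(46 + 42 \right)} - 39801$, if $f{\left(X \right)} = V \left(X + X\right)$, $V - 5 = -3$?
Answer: $-39449$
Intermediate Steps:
$V = 2$ ($V = 5 - 3 = 2$)
$f{\left(X \right)} = 4 X$ ($f{\left(X \right)} = 2 \left(X + X\right) = 2 \cdot 2 X = 4 X$)
$f{\left(46 + 42 \right)} - 39801 = 4 \left(46 + 42\right) - 39801 = 4 \cdot 88 - 39801 = 352 - 39801 = -39449$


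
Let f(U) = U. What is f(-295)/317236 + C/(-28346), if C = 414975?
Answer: -65826685585/4496185828 ≈ -14.641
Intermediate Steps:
f(-295)/317236 + C/(-28346) = -295/317236 + 414975/(-28346) = -295*1/317236 + 414975*(-1/28346) = -295/317236 - 414975/28346 = -65826685585/4496185828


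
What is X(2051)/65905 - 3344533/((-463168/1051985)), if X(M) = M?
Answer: 33125722465175299/4360726720 ≈ 7.5964e+6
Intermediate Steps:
X(2051)/65905 - 3344533/((-463168/1051985)) = 2051/65905 - 3344533/((-463168/1051985)) = 2051*(1/65905) - 3344533/((-463168*1/1051985)) = 293/9415 - 3344533/(-463168/1051985) = 293/9415 - 3344533*(-1051985/463168) = 293/9415 + 3518398548005/463168 = 33125722465175299/4360726720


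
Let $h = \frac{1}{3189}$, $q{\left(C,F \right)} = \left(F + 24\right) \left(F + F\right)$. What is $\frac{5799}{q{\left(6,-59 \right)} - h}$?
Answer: $\frac{18493011}{13170569} \approx 1.4041$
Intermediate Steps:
$q{\left(C,F \right)} = 2 F \left(24 + F\right)$ ($q{\left(C,F \right)} = \left(24 + F\right) 2 F = 2 F \left(24 + F\right)$)
$h = \frac{1}{3189} \approx 0.00031358$
$\frac{5799}{q{\left(6,-59 \right)} - h} = \frac{5799}{2 \left(-59\right) \left(24 - 59\right) - \frac{1}{3189}} = \frac{5799}{2 \left(-59\right) \left(-35\right) - \frac{1}{3189}} = \frac{5799}{4130 - \frac{1}{3189}} = \frac{5799}{\frac{13170569}{3189}} = 5799 \cdot \frac{3189}{13170569} = \frac{18493011}{13170569}$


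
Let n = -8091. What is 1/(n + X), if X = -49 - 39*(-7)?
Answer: -1/7867 ≈ -0.00012711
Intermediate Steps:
X = 224 (X = -49 + 273 = 224)
1/(n + X) = 1/(-8091 + 224) = 1/(-7867) = -1/7867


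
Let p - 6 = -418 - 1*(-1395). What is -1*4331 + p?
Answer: -3348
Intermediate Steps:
p = 983 (p = 6 + (-418 - 1*(-1395)) = 6 + (-418 + 1395) = 6 + 977 = 983)
-1*4331 + p = -1*4331 + 983 = -4331 + 983 = -3348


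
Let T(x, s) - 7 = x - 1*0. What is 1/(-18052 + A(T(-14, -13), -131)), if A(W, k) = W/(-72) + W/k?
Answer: -9432/170265043 ≈ -5.5396e-5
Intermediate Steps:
T(x, s) = 7 + x (T(x, s) = 7 + (x - 1*0) = 7 + (x + 0) = 7 + x)
A(W, k) = -W/72 + W/k (A(W, k) = W*(-1/72) + W/k = -W/72 + W/k)
1/(-18052 + A(T(-14, -13), -131)) = 1/(-18052 + (-(7 - 14)/72 + (7 - 14)/(-131))) = 1/(-18052 + (-1/72*(-7) - 7*(-1/131))) = 1/(-18052 + (7/72 + 7/131)) = 1/(-18052 + 1421/9432) = 1/(-170265043/9432) = -9432/170265043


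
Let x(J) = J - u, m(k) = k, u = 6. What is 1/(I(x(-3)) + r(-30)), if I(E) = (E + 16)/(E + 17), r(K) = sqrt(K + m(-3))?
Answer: 56/2161 - 64*I*sqrt(33)/2161 ≈ 0.025914 - 0.17013*I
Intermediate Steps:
x(J) = -6 + J (x(J) = J - 1*6 = J - 6 = -6 + J)
r(K) = sqrt(-3 + K) (r(K) = sqrt(K - 3) = sqrt(-3 + K))
I(E) = (16 + E)/(17 + E)
1/(I(x(-3)) + r(-30)) = 1/((16 + (-6 - 3))/(17 + (-6 - 3)) + sqrt(-3 - 30)) = 1/((16 - 9)/(17 - 9) + sqrt(-33)) = 1/(7/8 + I*sqrt(33))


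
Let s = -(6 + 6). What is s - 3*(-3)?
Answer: -3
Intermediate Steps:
s = -12 (s = -1*12 = -12)
s - 3*(-3) = -12 - 3*(-3) = -12 + 9 = -3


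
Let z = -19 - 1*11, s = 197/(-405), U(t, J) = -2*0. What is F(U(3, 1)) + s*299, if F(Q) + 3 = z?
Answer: -72268/405 ≈ -178.44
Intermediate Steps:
U(t, J) = 0
s = -197/405 (s = 197*(-1/405) = -197/405 ≈ -0.48642)
z = -30 (z = -19 - 11 = -30)
F(Q) = -33 (F(Q) = -3 - 30 = -33)
F(U(3, 1)) + s*299 = -33 - 197/405*299 = -33 - 58903/405 = -72268/405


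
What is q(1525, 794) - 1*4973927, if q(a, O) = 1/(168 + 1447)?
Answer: -8032892104/1615 ≈ -4.9739e+6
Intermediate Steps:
q(a, O) = 1/1615
q(1525, 794) - 1*4973927 = 1/1615 - 1*4973927 = 1/1615 - 4973927 = -8032892104/1615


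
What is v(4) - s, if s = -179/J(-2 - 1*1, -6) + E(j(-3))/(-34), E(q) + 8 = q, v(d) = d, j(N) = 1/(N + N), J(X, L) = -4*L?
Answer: 4577/408 ≈ 11.218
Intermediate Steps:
j(N) = 1/(2*N)
E(q) = -8 + q
s = -2945/408 (s = -179/((-4*(-6))) + (-8 + (½)/(-3))/(-34) = -179/24 + (-8 + (½)*(-⅓))*(-1/34) = -179*1/24 + (-8 - ⅙)*(-1/34) = -179/24 - 49/6*(-1/34) = -179/24 + 49/204 = -2945/408 ≈ -7.2181)
v(4) - s = 4 - 1*(-2945/408) = 4 + 2945/408 = 4577/408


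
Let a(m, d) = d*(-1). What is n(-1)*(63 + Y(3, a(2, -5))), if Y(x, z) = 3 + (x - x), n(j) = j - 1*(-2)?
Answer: 66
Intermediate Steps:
n(j) = 2 + j (n(j) = j + 2 = 2 + j)
a(m, d) = -d
Y(x, z) = 3 (Y(x, z) = 3 + 0 = 3)
n(-1)*(63 + Y(3, a(2, -5))) = (2 - 1)*(63 + 3) = 1*66 = 66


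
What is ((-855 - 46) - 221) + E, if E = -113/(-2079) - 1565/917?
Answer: -43717940/38907 ≈ -1123.7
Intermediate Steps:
E = -64286/38907 (E = -113*(-1/2079) - 1565*1/917 = 113/2079 - 1565/917 = -64286/38907 ≈ -1.6523)
((-855 - 46) - 221) + E = ((-855 - 46) - 221) - 64286/38907 = (-901 - 221) - 64286/38907 = -1122 - 64286/38907 = -43717940/38907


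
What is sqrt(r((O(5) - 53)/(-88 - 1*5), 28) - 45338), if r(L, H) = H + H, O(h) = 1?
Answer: I*sqrt(45282) ≈ 212.8*I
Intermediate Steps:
r(L, H) = 2*H
sqrt(r((O(5) - 53)/(-88 - 1*5), 28) - 45338) = sqrt(2*28 - 45338) = sqrt(56 - 45338) = sqrt(-45282) = I*sqrt(45282)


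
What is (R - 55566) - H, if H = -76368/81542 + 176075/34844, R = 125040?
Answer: 98690633804647/1420624724 ≈ 69470.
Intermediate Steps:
H = 5848270529/1420624724 (H = -76368*1/81542 + 176075*(1/34844) = -38184/40771 + 176075/34844 = 5848270529/1420624724 ≈ 4.1167)
(R - 55566) - H = (125040 - 55566) - 1*5848270529/1420624724 = 69474 - 5848270529/1420624724 = 98690633804647/1420624724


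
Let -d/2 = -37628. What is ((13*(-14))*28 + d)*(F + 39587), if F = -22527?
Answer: 1196929600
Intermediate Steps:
d = 75256 (d = -2*(-37628) = 75256)
((13*(-14))*28 + d)*(F + 39587) = ((13*(-14))*28 + 75256)*(-22527 + 39587) = (-182*28 + 75256)*17060 = (-5096 + 75256)*17060 = 70160*17060 = 1196929600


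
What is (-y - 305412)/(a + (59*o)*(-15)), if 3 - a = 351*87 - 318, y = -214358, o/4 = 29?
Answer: 45527/66438 ≈ 0.68526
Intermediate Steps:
o = 116 (o = 4*29 = 116)
a = -30216 (a = 3 - (351*87 - 318) = 3 - (30537 - 318) = 3 - 1*30219 = 3 - 30219 = -30216)
(-y - 305412)/(a + (59*o)*(-15)) = (-1*(-214358) - 305412)/(-30216 + (59*116)*(-15)) = (214358 - 305412)/(-30216 + 6844*(-15)) = -91054/(-30216 - 102660) = -91054/(-132876) = -91054*(-1/132876) = 45527/66438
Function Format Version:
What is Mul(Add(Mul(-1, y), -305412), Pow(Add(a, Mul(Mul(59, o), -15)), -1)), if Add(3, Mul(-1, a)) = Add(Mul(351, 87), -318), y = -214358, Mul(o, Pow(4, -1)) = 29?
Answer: Rational(45527, 66438) ≈ 0.68526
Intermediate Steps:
o = 116 (o = Mul(4, 29) = 116)
a = -30216 (a = Add(3, Mul(-1, Add(Mul(351, 87), -318))) = Add(3, Mul(-1, Add(30537, -318))) = Add(3, Mul(-1, 30219)) = Add(3, -30219) = -30216)
Mul(Add(Mul(-1, y), -305412), Pow(Add(a, Mul(Mul(59, o), -15)), -1)) = Mul(Add(Mul(-1, -214358), -305412), Pow(Add(-30216, Mul(Mul(59, 116), -15)), -1)) = Mul(Add(214358, -305412), Pow(Add(-30216, Mul(6844, -15)), -1)) = Mul(-91054, Pow(Add(-30216, -102660), -1)) = Mul(-91054, Pow(-132876, -1)) = Mul(-91054, Rational(-1, 132876)) = Rational(45527, 66438)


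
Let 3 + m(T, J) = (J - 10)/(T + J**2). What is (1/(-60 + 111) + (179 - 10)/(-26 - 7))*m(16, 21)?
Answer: 76320/5027 ≈ 15.182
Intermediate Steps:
m(T, J) = -3 + (-10 + J)/(T + J**2) (m(T, J) = -3 + (J - 10)/(T + J**2) = -3 + (-10 + J)/(T + J**2))
(1/(-60 + 111) + (179 - 10)/(-26 - 7))*m(16, 21) = (1/(-60 + 111) + (179 - 10)/(-26 - 7))*((-10 + 21 - 3*16 - 3*21**2)/(16 + 21**2)) = (1/51 + 169/(-33))*((-10 + 21 - 48 - 3*441)/(16 + 441)) = (1/51 + 169*(-1/33))*((-10 + 21 - 48 - 1323)/457) = (1/51 - 169/33)*((1/457)*(-1360)) = -954/187*(-1360/457) = 76320/5027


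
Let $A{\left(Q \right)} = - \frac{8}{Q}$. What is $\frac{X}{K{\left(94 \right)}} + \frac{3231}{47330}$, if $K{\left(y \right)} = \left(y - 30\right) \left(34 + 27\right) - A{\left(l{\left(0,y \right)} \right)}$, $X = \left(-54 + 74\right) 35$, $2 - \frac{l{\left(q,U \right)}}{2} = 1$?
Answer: $\frac{11439437}{46241410} \approx 0.24739$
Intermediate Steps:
$l{\left(q,U \right)} = 2$ ($l{\left(q,U \right)} = 4 - 2 = 2$)
$X = 700$ ($X = 20 \cdot 35 = 700$)
$K{\left(y \right)} = -1826 + 61 y$ ($K{\left(y \right)} = \left(y - 30\right) \left(34 + 27\right) - - \frac{8}{2} = \left(-30 + y\right) 61 - \left(-8\right) \frac{1}{2} = \left(-1830 + 61 y\right) - -4 = \left(-1830 + 61 y\right) + 4 = -1826 + 61 y$)
$\frac{X}{K{\left(94 \right)}} + \frac{3231}{47330} = \frac{700}{-1826 + 61 \cdot 94} + \frac{3231}{47330} = \frac{700}{-1826 + 5734} + 3231 \cdot \frac{1}{47330} = \frac{700}{3908} + \frac{3231}{47330} = 700 \cdot \frac{1}{3908} + \frac{3231}{47330} = \frac{175}{977} + \frac{3231}{47330} = \frac{11439437}{46241410}$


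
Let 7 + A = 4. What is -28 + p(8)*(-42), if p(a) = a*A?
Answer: 980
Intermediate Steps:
A = -3 (A = -7 + 4 = -3)
p(a) = -3*a (p(a) = a*(-3) = -3*a)
-28 + p(8)*(-42) = -28 - 3*8*(-42) = -28 - 24*(-42) = -28 + 1008 = 980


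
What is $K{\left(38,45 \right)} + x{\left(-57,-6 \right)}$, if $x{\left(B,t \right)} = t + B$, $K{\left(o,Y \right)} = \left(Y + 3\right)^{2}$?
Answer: $2241$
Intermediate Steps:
$K{\left(o,Y \right)} = \left(3 + Y\right)^{2}$
$x{\left(B,t \right)} = B + t$
$K{\left(38,45 \right)} + x{\left(-57,-6 \right)} = \left(3 + 45\right)^{2} - 63 = 48^{2} - 63 = 2304 - 63 = 2241$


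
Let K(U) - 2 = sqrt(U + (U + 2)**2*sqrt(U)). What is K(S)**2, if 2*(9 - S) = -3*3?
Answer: (8 + sqrt(6)*sqrt(36 + 961*sqrt(6)))**2/16 ≈ 1020.0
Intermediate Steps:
S = 27/2 (S = 9 - (-3)*3/2 = 9 - 1/2*(-9) = 9 + 9/2 = 27/2 ≈ 13.500)
K(U) = 2 + sqrt(U + sqrt(U)*(2 + U)**2) (K(U) = 2 + sqrt(U + (U + 2)**2*sqrt(U)) = 2 + sqrt(U + (2 + U)**2*sqrt(U)) = 2 + sqrt(U + sqrt(U)*(2 + U)**2))
K(S)**2 = (2 + sqrt(27/2 + sqrt(27/2)*(2 + 27/2)**2))**2 = (2 + sqrt(27/2 + (3*sqrt(6)/2)*(31/2)**2))**2 = (2 + sqrt(27/2 + (3*sqrt(6)/2)*(961/4)))**2 = (2 + sqrt(27/2 + 2883*sqrt(6)/8))**2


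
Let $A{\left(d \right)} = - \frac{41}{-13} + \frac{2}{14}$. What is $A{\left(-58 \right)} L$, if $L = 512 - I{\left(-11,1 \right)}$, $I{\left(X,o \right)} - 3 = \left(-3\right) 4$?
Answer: $\frac{156300}{91} \approx 1717.6$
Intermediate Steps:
$I{\left(X,o \right)} = -9$ ($I{\left(X,o \right)} = 3 - 12 = -9$)
$A{\left(d \right)} = \frac{300}{91}$ ($A{\left(d \right)} = \left(-41\right) \left(- \frac{1}{13}\right) + 2 \cdot \frac{1}{14} = \frac{41}{13} + \frac{1}{7} = \frac{300}{91}$)
$L = 521$ ($L = 512 - -9 = 512 + 9 = 521$)
$A{\left(-58 \right)} L = \frac{300}{91} \cdot 521 = \frac{156300}{91}$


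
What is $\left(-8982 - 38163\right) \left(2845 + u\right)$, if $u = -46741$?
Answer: $2069476920$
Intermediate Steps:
$\left(-8982 - 38163\right) \left(2845 + u\right) = \left(-8982 - 38163\right) \left(2845 - 46741\right) = \left(-47145\right) \left(-43896\right) = 2069476920$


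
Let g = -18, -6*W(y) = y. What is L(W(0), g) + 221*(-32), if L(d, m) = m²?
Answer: -6748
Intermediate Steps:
W(y) = -y/6
L(W(0), g) + 221*(-32) = (-18)² + 221*(-32) = 324 - 7072 = -6748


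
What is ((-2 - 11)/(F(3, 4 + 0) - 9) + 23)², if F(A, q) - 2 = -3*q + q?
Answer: 128164/225 ≈ 569.62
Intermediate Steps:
F(A, q) = 2 - 2*q (F(A, q) = 2 + (-3*q + q) = 2 - 2*q)
((-2 - 11)/(F(3, 4 + 0) - 9) + 23)² = ((-2 - 11)/((2 - 2*(4 + 0)) - 9) + 23)² = (-13/((2 - 2*4) - 9) + 23)² = (-13/((2 - 8) - 9) + 23)² = (-13/(-6 - 9) + 23)² = (-13/(-15) + 23)² = (-13*(-1/15) + 23)² = (13/15 + 23)² = (358/15)² = 128164/225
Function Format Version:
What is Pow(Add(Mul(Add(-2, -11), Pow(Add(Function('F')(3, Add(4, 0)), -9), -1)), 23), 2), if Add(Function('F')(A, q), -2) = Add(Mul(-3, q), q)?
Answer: Rational(128164, 225) ≈ 569.62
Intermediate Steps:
Function('F')(A, q) = Add(2, Mul(-2, q)) (Function('F')(A, q) = Add(2, Add(Mul(-3, q), q)) = Add(2, Mul(-2, q)))
Pow(Add(Mul(Add(-2, -11), Pow(Add(Function('F')(3, Add(4, 0)), -9), -1)), 23), 2) = Pow(Add(Mul(Add(-2, -11), Pow(Add(Add(2, Mul(-2, Add(4, 0))), -9), -1)), 23), 2) = Pow(Add(Mul(-13, Pow(Add(Add(2, Mul(-2, 4)), -9), -1)), 23), 2) = Pow(Add(Mul(-13, Pow(Add(Add(2, -8), -9), -1)), 23), 2) = Pow(Add(Mul(-13, Pow(Add(-6, -9), -1)), 23), 2) = Pow(Add(Mul(-13, Pow(-15, -1)), 23), 2) = Pow(Add(Mul(-13, Rational(-1, 15)), 23), 2) = Pow(Add(Rational(13, 15), 23), 2) = Pow(Rational(358, 15), 2) = Rational(128164, 225)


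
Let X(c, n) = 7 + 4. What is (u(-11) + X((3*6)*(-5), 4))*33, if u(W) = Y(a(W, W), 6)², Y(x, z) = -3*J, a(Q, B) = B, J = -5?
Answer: 7788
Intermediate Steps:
Y(x, z) = 15 (Y(x, z) = -3*(-5) = 15)
X(c, n) = 11
u(W) = 225 (u(W) = 15² = 225)
(u(-11) + X((3*6)*(-5), 4))*33 = (225 + 11)*33 = 236*33 = 7788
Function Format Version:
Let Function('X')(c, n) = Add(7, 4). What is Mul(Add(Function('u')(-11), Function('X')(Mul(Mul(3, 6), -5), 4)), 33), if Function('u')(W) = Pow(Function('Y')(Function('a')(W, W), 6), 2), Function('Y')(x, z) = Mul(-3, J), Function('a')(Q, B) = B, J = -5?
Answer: 7788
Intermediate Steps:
Function('Y')(x, z) = 15 (Function('Y')(x, z) = Mul(-3, -5) = 15)
Function('X')(c, n) = 11
Function('u')(W) = 225 (Function('u')(W) = Pow(15, 2) = 225)
Mul(Add(Function('u')(-11), Function('X')(Mul(Mul(3, 6), -5), 4)), 33) = Mul(Add(225, 11), 33) = Mul(236, 33) = 7788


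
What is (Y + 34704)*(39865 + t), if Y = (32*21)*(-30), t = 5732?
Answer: 663162768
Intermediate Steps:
Y = -20160 (Y = 672*(-30) = -20160)
(Y + 34704)*(39865 + t) = (-20160 + 34704)*(39865 + 5732) = 14544*45597 = 663162768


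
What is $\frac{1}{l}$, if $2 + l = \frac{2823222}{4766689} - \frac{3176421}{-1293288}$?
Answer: $\frac{2054900561144}{2154282269047} \approx 0.95387$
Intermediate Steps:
$l = \frac{2154282269047}{2054900561144}$ ($l = -2 + \left(\frac{2823222}{4766689} - \frac{3176421}{-1293288}\right) = -2 + \left(2823222 \cdot \frac{1}{4766689} - - \frac{1058807}{431096}\right) = -2 + \left(\frac{2823222}{4766689} + \frac{1058807}{431096}\right) = -2 + \frac{6264083391335}{2054900561144} = \frac{2154282269047}{2054900561144} \approx 1.0484$)
$\frac{1}{l} = \frac{1}{\frac{2154282269047}{2054900561144}} = \frac{2054900561144}{2154282269047}$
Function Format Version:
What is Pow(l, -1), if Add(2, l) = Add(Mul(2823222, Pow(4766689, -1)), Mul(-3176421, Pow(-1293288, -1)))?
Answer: Rational(2054900561144, 2154282269047) ≈ 0.95387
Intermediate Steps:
l = Rational(2154282269047, 2054900561144) (l = Add(-2, Add(Mul(2823222, Pow(4766689, -1)), Mul(-3176421, Pow(-1293288, -1)))) = Add(-2, Add(Mul(2823222, Rational(1, 4766689)), Mul(-3176421, Rational(-1, 1293288)))) = Add(-2, Add(Rational(2823222, 4766689), Rational(1058807, 431096))) = Add(-2, Rational(6264083391335, 2054900561144)) = Rational(2154282269047, 2054900561144) ≈ 1.0484)
Pow(l, -1) = Pow(Rational(2154282269047, 2054900561144), -1) = Rational(2054900561144, 2154282269047)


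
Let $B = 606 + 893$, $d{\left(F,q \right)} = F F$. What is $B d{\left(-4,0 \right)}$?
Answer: $23984$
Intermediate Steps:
$d{\left(F,q \right)} = F^{2}$
$B = 1499$
$B d{\left(-4,0 \right)} = 1499 \left(-4\right)^{2} = 1499 \cdot 16 = 23984$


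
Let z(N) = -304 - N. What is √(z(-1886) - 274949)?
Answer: I*√273367 ≈ 522.84*I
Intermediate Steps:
√(z(-1886) - 274949) = √((-304 - 1*(-1886)) - 274949) = √((-304 + 1886) - 274949) = √(1582 - 274949) = √(-273367) = I*√273367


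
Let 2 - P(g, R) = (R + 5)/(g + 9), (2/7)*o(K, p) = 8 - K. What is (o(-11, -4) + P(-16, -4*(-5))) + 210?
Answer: 3949/14 ≈ 282.07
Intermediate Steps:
o(K, p) = 28 - 7*K/2 (o(K, p) = 7*(8 - K)/2 = 28 - 7*K/2)
P(g, R) = 2 - (5 + R)/(9 + g) (P(g, R) = 2 - (R + 5)/(g + 9) = 2 - (5 + R)/(9 + g))
(o(-11, -4) + P(-16, -4*(-5))) + 210 = ((28 - 7/2*(-11)) + (13 - (-4)*(-5) + 2*(-16))/(9 - 16)) + 210 = ((28 + 77/2) + (13 - 1*20 - 32)/(-7)) + 210 = (133/2 - (13 - 20 - 32)/7) + 210 = (133/2 - ⅐*(-39)) + 210 = (133/2 + 39/7) + 210 = 1009/14 + 210 = 3949/14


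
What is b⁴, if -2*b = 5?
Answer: 625/16 ≈ 39.063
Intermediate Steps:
b = -5/2 (b = -½*5 = -5/2 ≈ -2.5000)
b⁴ = (-5/2)⁴ = 625/16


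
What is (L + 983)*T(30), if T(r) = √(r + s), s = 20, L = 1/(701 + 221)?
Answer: 4531635*√2/922 ≈ 6950.9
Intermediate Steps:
L = 1/922 ≈ 0.0010846
T(r) = √(20 + r) (T(r) = √(r + 20) = √(20 + r))
(L + 983)*T(30) = (1/922 + 983)*√(20 + 30) = 906327*√50/922 = 906327*(5*√2)/922 = 4531635*√2/922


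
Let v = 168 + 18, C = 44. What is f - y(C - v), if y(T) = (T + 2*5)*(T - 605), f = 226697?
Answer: 128093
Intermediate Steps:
v = 186
y(T) = (-605 + T)*(10 + T) (y(T) = (T + 10)*(-605 + T) = (10 + T)*(-605 + T) = (-605 + T)*(10 + T))
f - y(C - v) = 226697 - (-6050 + (44 - 1*186)² - 595*(44 - 1*186)) = 226697 - (-6050 + (44 - 186)² - 595*(44 - 186)) = 226697 - (-6050 + (-142)² - 595*(-142)) = 226697 - (-6050 + 20164 + 84490) = 226697 - 1*98604 = 226697 - 98604 = 128093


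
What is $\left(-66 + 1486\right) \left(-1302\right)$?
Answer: $-1848840$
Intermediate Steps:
$\left(-66 + 1486\right) \left(-1302\right) = 1420 \left(-1302\right) = -1848840$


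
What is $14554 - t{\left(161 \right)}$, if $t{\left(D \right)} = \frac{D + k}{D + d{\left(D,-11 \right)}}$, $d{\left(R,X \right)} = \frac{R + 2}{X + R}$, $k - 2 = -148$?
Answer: $\frac{353849152}{24313} \approx 14554.0$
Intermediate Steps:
$k = -146$ ($k = 2 - 148 = -146$)
$d{\left(R,X \right)} = \frac{2 + R}{R + X}$
$t{\left(D \right)} = \frac{-146 + D}{D + \frac{2 + D}{-11 + D}}$ ($t{\left(D \right)} = \frac{D - 146}{D + \frac{2 + D}{D - 11}} = \frac{-146 + D}{D + \frac{2 + D}{-11 + D}}$)
$14554 - t{\left(161 \right)} = 14554 - \frac{\left(-146 + 161\right) \left(-11 + 161\right)}{2 + 161 + 161 \left(-11 + 161\right)} = 14554 - \frac{1}{2 + 161 + 161 \cdot 150} \cdot 15 \cdot 150 = 14554 - \frac{1}{2 + 161 + 24150} \cdot 15 \cdot 150 = 14554 - \frac{1}{24313} \cdot 15 \cdot 150 = 14554 - \frac{2250}{24313} = \frac{353849152}{24313}$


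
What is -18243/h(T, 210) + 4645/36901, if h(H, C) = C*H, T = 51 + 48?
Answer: -64068377/85241310 ≈ -0.75161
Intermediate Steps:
T = 99
-18243/h(T, 210) + 4645/36901 = -18243/(210*99) + 4645/36901 = -18243/20790 + 4645*(1/36901) = -18243*1/20790 + 4645/36901 = -2027/2310 + 4645/36901 = -64068377/85241310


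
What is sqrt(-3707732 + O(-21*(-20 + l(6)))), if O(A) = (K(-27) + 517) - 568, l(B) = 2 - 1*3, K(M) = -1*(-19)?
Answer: 2*I*sqrt(926941) ≈ 1925.6*I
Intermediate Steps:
K(M) = 19
l(B) = -1 (l(B) = 2 - 3 = -1)
O(A) = -32 (O(A) = (19 + 517) - 568 = 536 - 568 = -32)
sqrt(-3707732 + O(-21*(-20 + l(6)))) = sqrt(-3707732 - 32) = sqrt(-3707764) = 2*I*sqrt(926941)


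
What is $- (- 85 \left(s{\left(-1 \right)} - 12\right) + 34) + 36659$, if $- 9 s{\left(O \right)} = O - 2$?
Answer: $\frac{106900}{3} \approx 35633.0$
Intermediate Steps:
$s{\left(O \right)} = \frac{2}{9} - \frac{O}{9}$ ($s{\left(O \right)} = - \frac{O - 2}{9} = - \frac{-2 + O}{9} = \frac{2}{9} - \frac{O}{9}$)
$- (- 85 \left(s{\left(-1 \right)} - 12\right) + 34) + 36659 = - (- 85 \left(\left(\frac{2}{9} - - \frac{1}{9}\right) - 12\right) + 34) + 36659 = - (- 85 \left(\left(\frac{2}{9} + \frac{1}{9}\right) - 12\right) + 34) + 36659 = - (- 85 \left(\frac{1}{3} - 12\right) + 34) + 36659 = - (\left(-85\right) \left(- \frac{35}{3}\right) + 34) + 36659 = - (\frac{2975}{3} + 34) + 36659 = \left(-1\right) \frac{3077}{3} + 36659 = - \frac{3077}{3} + 36659 = \frac{106900}{3}$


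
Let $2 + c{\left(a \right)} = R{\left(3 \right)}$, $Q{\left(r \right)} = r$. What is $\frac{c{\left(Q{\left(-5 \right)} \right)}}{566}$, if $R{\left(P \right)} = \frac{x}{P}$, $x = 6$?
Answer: $0$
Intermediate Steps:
$R{\left(P \right)} = \frac{6}{P}$
$c{\left(a \right)} = 0$ ($c{\left(a \right)} = -2 + \frac{6}{3} = -2 + 6 \cdot \frac{1}{3} = -2 + 2 = 0$)
$\frac{c{\left(Q{\left(-5 \right)} \right)}}{566} = \frac{0}{566} = 0 \cdot \frac{1}{566} = 0$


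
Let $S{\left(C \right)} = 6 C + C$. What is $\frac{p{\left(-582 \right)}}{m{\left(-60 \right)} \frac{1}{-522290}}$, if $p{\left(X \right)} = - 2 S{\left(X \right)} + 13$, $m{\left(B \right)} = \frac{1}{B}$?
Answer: $255744521400$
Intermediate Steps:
$S{\left(C \right)} = 7 C$
$p{\left(X \right)} = 13 - 14 X$ ($p{\left(X \right)} = - 2 \cdot 7 X + 13 = - 14 X + 13 = 13 - 14 X$)
$\frac{p{\left(-582 \right)}}{m{\left(-60 \right)} \frac{1}{-522290}} = \frac{13 - -8148}{\frac{1}{-60} \frac{1}{-522290}} = \frac{13 + 8148}{\left(- \frac{1}{60}\right) \left(- \frac{1}{522290}\right)} = 8161 \frac{1}{\frac{1}{31337400}} = 8161 \cdot 31337400 = 255744521400$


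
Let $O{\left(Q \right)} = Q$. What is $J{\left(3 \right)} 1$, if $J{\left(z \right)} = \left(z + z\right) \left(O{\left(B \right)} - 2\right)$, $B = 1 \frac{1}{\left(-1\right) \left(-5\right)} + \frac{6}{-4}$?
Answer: $- \frac{99}{5} \approx -19.8$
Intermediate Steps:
$B = - \frac{13}{10}$ ($B = 1 \cdot \frac{1}{5} + 6 \left(- \frac{1}{4}\right) = 1 \cdot \frac{1}{5} - \frac{3}{2} = \frac{1}{5} - \frac{3}{2} = - \frac{13}{10} \approx -1.3$)
$J{\left(z \right)} = - \frac{33 z}{5}$ ($J{\left(z \right)} = \left(z + z\right) \left(- \frac{13}{10} - 2\right) = 2 z \left(- \frac{33}{10}\right) = - \frac{33 z}{5}$)
$J{\left(3 \right)} 1 = \left(- \frac{33}{5}\right) 3 \cdot 1 = \left(- \frac{99}{5}\right) 1 = - \frac{99}{5}$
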